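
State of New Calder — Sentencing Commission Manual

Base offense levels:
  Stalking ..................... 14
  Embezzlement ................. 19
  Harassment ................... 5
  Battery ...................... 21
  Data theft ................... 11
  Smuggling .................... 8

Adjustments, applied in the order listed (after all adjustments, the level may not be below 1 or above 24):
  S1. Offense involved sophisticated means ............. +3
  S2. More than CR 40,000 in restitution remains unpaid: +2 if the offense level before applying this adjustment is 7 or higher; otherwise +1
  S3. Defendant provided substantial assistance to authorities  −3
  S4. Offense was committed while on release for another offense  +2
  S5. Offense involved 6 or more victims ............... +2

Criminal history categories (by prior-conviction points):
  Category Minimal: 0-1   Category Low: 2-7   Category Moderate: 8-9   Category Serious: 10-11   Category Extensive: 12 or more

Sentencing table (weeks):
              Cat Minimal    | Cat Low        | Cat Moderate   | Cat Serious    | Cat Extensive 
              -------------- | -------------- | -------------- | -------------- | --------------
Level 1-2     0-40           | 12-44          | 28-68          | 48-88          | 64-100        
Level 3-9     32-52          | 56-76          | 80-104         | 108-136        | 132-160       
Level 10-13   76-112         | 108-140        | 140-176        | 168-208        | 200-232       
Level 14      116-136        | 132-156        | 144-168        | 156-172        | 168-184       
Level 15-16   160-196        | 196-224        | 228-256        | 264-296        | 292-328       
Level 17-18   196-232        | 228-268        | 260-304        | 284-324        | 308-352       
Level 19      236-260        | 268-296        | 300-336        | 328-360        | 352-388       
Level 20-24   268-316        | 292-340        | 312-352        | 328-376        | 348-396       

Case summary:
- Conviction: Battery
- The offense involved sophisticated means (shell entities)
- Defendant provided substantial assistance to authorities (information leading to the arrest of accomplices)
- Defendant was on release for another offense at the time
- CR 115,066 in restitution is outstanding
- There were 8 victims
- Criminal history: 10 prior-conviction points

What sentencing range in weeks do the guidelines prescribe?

Base offense level for battery: 21.
S1 applies: 21 + 3 = 24.
S2 applies (level before this adjustment is 24 ≥ 7, so +2): 24 + 2 = 26.
S3 applies: 26 − 3 = 23.
S4 applies: 23 + 2 = 25.
S5 applies: 25 + 2 = 27.
Level 27 exceeds the maximum of 24; capped at 24.
Final offense level: 24.
Criminal history: 10 prior points → Category Serious (10-11).
Level 24 falls in the 20-24 band.
Grid: Level 20-24 × Category Serious = 328-376 weeks.

328-376 weeks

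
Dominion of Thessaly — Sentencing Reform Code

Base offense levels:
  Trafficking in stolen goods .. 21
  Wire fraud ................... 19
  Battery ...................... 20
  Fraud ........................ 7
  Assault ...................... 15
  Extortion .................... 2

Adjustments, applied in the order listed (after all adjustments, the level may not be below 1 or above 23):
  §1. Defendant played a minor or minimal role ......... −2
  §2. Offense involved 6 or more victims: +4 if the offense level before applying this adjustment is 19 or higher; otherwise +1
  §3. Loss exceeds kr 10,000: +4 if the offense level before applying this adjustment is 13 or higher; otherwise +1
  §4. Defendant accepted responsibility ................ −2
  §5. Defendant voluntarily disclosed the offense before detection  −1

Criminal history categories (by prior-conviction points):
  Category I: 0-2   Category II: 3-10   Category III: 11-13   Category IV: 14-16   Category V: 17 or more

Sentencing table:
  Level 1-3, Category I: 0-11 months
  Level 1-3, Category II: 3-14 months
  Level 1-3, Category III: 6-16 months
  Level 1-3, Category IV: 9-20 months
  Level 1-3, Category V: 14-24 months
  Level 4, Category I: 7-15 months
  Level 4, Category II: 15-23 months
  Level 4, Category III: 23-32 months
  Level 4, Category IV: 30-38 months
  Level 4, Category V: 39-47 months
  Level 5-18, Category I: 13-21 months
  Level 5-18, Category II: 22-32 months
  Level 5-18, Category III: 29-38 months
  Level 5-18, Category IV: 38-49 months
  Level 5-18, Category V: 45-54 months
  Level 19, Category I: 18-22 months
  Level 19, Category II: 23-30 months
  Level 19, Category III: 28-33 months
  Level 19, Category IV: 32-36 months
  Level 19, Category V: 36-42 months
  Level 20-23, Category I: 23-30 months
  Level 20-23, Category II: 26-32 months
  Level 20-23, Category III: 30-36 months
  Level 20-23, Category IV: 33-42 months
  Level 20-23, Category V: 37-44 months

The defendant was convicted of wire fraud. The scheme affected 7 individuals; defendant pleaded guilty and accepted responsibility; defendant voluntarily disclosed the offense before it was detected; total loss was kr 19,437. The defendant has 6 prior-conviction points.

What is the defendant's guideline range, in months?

26-32 months

Base offense level for wire fraud: 19.
§2 applies (level before this adjustment is 19 ≥ 19, so +4): 19 + 4 = 23.
§3 applies (level before this adjustment is 23 ≥ 13, so +4): 23 + 4 = 27.
§4 applies: 27 − 2 = 25.
§5 applies: 25 − 1 = 24.
Level 24 exceeds the maximum of 23; capped at 23.
Final offense level: 23.
Criminal history: 6 prior points → Category II (3-10).
Level 23 falls in the 20-23 band.
Grid: Level 20-23 × Category II = 26-32 months.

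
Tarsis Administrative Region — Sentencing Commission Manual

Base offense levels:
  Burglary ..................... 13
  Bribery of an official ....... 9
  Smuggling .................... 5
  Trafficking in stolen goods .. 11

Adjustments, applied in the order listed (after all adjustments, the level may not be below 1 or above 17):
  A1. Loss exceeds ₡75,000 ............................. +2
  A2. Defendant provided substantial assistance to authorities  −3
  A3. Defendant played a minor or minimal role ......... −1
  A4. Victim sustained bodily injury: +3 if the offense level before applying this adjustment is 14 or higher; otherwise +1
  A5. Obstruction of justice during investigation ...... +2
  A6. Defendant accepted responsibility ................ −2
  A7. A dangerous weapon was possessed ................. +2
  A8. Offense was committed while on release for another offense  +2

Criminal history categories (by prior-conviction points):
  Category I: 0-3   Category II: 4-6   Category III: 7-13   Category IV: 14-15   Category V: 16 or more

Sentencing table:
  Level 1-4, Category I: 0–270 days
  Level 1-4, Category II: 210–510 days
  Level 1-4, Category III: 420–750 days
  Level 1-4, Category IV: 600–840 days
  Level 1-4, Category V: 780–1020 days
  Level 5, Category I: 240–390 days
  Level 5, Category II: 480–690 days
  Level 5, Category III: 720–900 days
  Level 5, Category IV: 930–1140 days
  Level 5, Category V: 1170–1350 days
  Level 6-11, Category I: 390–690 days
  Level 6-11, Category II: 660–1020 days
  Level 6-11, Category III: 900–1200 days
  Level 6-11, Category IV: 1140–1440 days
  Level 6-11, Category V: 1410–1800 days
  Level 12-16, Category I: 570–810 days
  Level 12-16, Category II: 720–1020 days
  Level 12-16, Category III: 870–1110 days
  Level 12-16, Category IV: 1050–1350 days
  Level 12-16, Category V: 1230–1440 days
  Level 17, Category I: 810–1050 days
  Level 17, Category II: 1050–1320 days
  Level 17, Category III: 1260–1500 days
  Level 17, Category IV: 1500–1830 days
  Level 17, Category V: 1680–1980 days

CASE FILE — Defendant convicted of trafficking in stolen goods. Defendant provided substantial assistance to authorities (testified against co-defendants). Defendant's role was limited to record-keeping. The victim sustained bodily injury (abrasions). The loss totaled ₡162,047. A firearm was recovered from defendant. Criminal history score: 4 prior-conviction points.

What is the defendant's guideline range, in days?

720-1020 days

Base offense level for trafficking in stolen goods: 11.
A1 applies: 11 + 2 = 13.
A2 applies: 13 − 3 = 10.
A3 applies: 10 − 1 = 9.
A4 applies (level before this adjustment is 9 < 14, so +1): 9 + 1 = 10.
A7 applies: 10 + 2 = 12.
Final offense level: 12.
Criminal history: 4 prior points → Category II (4-6).
Level 12 falls in the 12-16 band.
Grid: Level 12-16 × Category II = 720-1020 days.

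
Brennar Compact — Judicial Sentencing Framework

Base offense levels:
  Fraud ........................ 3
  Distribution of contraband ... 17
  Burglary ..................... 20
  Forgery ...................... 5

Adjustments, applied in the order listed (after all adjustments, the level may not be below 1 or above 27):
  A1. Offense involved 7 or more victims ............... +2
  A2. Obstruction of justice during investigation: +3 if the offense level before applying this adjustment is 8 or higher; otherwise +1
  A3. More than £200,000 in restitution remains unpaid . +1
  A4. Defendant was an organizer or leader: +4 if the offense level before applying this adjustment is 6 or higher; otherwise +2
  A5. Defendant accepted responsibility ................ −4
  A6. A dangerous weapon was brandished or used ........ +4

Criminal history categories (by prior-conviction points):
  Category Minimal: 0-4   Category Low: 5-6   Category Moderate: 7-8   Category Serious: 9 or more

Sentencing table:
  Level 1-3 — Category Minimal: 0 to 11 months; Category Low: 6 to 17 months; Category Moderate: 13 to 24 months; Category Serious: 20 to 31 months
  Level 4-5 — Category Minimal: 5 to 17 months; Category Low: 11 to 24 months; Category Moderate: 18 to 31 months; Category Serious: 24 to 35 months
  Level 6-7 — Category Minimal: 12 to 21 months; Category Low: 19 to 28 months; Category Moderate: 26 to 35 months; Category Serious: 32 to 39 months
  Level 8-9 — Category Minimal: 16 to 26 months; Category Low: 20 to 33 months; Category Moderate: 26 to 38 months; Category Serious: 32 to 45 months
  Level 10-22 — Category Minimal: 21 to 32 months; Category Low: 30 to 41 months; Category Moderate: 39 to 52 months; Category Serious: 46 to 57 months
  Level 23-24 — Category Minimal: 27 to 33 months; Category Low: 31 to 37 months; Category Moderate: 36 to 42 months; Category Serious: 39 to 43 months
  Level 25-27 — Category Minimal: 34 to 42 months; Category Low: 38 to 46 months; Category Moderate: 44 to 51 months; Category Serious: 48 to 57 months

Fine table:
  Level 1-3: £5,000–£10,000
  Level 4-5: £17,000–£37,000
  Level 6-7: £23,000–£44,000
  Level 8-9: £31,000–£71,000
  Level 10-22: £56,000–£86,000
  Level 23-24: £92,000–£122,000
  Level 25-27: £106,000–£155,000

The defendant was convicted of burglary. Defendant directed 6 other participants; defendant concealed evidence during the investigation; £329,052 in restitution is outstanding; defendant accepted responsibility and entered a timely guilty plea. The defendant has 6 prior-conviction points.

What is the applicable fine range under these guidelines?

£92,000–£122,000

Base offense level for burglary: 20.
A1 does not apply.
A2 applies (level before this adjustment is 20 ≥ 8, so +3): 20 + 3 = 23.
A3 applies: 23 + 1 = 24.
A4 applies (level before this adjustment is 24 ≥ 6, so +4): 24 + 4 = 28.
A5 applies: 28 − 4 = 24.
A6 does not apply.
Final offense level: 24.
Level 24 falls in the 23-24 band.
Fine table: Level 23-24 → £92,000–£122,000.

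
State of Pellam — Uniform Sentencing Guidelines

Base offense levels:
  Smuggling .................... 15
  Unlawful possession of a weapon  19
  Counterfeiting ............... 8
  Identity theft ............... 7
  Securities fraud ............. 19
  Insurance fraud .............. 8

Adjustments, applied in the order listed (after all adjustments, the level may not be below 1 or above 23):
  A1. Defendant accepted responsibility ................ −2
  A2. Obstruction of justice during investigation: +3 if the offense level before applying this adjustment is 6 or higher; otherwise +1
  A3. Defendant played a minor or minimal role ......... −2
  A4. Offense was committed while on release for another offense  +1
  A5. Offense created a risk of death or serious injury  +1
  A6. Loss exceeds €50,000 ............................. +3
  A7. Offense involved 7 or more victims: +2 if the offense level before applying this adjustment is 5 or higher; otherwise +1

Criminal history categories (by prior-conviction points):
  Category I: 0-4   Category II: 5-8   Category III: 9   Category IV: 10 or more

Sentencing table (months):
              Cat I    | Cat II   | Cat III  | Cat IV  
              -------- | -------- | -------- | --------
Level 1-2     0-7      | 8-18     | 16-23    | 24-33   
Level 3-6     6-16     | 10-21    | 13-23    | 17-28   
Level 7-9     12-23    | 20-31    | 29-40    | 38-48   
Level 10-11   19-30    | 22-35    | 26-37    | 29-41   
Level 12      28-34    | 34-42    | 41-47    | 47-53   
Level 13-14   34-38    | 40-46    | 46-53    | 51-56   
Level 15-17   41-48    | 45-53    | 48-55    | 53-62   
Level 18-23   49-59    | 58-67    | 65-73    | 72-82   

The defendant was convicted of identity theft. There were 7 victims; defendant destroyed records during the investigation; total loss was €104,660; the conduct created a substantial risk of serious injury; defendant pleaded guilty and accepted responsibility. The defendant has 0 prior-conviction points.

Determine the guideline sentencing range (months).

Base offense level for identity theft: 7.
A1 applies: 7 − 2 = 5.
A2 applies (level before this adjustment is 5 < 6, so +1): 5 + 1 = 6.
A3 does not apply.
A5 applies: 6 + 1 = 7.
A6 applies: 7 + 3 = 10.
A7 applies (level before this adjustment is 10 ≥ 5, so +2): 10 + 2 = 12.
Final offense level: 12.
Criminal history: 0 prior points → Category I (0-4).
Level 12 falls in the 12 band.
Grid: Level 12 × Category I = 28-34 months.

28-34 months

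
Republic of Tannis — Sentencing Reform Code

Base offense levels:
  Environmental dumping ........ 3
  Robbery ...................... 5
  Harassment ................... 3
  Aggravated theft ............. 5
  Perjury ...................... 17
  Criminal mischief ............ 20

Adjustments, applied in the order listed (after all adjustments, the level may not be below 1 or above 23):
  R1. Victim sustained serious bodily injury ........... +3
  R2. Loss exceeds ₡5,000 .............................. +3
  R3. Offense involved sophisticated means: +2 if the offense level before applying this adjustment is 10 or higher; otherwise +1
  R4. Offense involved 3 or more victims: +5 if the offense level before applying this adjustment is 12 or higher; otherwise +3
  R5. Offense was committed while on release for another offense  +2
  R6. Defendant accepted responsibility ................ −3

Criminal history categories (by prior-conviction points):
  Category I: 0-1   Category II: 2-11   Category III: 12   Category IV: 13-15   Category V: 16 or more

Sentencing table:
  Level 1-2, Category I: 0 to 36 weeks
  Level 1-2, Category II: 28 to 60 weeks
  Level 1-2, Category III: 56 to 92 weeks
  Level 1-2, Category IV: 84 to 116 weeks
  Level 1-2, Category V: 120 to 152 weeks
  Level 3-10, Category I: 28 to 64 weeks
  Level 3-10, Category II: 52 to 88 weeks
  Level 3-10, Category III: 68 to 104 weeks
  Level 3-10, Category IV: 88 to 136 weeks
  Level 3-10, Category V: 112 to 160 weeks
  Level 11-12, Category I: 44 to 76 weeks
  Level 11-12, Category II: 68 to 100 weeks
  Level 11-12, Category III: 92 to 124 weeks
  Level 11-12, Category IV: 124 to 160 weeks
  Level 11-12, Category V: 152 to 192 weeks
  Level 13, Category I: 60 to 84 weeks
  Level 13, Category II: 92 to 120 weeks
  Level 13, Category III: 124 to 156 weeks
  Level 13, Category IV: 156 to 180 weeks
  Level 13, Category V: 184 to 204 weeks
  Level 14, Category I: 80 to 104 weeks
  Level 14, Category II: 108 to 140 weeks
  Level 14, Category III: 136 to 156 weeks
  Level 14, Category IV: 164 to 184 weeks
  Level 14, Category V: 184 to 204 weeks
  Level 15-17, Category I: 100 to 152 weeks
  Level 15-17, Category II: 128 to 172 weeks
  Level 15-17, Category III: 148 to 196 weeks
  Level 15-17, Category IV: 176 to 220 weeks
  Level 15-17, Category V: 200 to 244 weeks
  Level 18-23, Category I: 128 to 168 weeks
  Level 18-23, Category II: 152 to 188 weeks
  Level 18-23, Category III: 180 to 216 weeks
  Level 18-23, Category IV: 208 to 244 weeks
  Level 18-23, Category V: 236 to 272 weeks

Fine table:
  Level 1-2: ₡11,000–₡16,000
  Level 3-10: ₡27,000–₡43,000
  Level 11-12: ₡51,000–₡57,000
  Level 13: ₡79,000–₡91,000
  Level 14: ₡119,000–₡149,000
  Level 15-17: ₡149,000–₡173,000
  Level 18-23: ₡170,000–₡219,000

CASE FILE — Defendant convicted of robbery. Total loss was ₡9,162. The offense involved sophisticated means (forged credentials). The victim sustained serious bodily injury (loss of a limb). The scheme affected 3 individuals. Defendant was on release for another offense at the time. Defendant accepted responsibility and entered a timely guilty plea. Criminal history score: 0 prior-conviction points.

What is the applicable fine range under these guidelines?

Base offense level for robbery: 5.
R1 applies: 5 + 3 = 8.
R2 applies: 8 + 3 = 11.
R3 applies (level before this adjustment is 11 ≥ 10, so +2): 11 + 2 = 13.
R4 applies (level before this adjustment is 13 ≥ 12, so +5): 13 + 5 = 18.
R5 applies: 18 + 2 = 20.
R6 applies: 20 − 3 = 17.
Final offense level: 17.
Level 17 falls in the 15-17 band.
Fine table: Level 15-17 → ₡149,000–₡173,000.

₡149,000–₡173,000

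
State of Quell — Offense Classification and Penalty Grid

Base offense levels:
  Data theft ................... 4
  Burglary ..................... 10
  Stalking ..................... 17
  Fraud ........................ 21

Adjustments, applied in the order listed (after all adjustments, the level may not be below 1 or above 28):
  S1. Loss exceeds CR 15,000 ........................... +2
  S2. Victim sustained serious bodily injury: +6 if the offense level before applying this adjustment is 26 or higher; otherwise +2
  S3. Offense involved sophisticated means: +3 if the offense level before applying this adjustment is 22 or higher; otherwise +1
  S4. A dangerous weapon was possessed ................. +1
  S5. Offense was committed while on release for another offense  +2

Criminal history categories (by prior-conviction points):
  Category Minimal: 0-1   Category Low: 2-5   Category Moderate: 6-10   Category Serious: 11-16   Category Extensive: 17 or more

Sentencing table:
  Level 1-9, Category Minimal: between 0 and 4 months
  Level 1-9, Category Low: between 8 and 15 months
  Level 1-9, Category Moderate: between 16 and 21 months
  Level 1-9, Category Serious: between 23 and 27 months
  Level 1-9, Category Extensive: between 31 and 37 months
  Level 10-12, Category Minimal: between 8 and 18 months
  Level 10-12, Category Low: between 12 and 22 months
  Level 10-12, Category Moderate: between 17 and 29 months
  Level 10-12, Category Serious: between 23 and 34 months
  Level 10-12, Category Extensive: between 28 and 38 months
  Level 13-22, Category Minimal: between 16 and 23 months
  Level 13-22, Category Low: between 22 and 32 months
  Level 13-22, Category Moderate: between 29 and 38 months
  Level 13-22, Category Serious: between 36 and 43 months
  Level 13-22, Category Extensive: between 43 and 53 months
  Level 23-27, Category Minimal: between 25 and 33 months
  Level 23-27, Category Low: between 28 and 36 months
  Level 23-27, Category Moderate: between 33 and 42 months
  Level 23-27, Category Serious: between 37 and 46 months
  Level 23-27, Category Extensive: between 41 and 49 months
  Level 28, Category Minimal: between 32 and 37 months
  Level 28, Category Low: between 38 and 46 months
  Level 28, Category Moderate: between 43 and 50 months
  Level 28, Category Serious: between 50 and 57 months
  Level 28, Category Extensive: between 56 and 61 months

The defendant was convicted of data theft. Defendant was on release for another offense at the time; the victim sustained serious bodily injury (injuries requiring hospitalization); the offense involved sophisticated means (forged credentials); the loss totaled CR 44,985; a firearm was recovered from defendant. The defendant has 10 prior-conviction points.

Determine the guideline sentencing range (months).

Base offense level for data theft: 4.
S1 applies: 4 + 2 = 6.
S2 applies (level before this adjustment is 6 < 26, so +2): 6 + 2 = 8.
S3 applies (level before this adjustment is 8 < 22, so +1): 8 + 1 = 9.
S4 applies: 9 + 1 = 10.
S5 applies: 10 + 2 = 12.
Final offense level: 12.
Criminal history: 10 prior points → Category Moderate (6-10).
Level 12 falls in the 10-12 band.
Grid: Level 10-12 × Category Moderate = 17-29 months.

17-29 months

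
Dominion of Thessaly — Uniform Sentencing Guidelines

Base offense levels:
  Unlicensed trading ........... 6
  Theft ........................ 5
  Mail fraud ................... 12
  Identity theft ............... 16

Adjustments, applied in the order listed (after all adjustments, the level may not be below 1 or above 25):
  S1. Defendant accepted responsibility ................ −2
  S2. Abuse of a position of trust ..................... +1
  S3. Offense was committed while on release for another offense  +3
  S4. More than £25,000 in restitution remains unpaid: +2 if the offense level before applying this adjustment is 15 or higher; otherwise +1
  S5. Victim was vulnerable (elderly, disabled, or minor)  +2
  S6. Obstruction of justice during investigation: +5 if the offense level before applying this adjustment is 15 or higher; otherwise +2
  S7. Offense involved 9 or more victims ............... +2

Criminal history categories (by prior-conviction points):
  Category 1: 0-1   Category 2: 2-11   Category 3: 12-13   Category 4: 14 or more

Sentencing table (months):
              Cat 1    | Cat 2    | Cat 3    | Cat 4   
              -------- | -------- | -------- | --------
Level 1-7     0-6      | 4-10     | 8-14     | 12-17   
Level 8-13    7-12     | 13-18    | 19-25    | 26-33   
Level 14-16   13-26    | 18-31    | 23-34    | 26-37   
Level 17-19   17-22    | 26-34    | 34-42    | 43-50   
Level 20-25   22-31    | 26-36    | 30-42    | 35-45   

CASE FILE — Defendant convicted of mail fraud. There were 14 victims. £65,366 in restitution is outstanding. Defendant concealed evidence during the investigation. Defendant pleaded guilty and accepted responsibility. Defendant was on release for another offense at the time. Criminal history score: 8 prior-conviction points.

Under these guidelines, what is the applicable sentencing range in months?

Base offense level for mail fraud: 12.
S1 applies: 12 − 2 = 10.
S2 does not apply.
S3 applies: 10 + 3 = 13.
S4 applies (level before this adjustment is 13 < 15, so +1): 13 + 1 = 14.
S6 applies (level before this adjustment is 14 < 15, so +2): 14 + 2 = 16.
S7 applies: 16 + 2 = 18.
Final offense level: 18.
Criminal history: 8 prior points → Category 2 (2-11).
Level 18 falls in the 17-19 band.
Grid: Level 17-19 × Category 2 = 26-34 months.

26-34 months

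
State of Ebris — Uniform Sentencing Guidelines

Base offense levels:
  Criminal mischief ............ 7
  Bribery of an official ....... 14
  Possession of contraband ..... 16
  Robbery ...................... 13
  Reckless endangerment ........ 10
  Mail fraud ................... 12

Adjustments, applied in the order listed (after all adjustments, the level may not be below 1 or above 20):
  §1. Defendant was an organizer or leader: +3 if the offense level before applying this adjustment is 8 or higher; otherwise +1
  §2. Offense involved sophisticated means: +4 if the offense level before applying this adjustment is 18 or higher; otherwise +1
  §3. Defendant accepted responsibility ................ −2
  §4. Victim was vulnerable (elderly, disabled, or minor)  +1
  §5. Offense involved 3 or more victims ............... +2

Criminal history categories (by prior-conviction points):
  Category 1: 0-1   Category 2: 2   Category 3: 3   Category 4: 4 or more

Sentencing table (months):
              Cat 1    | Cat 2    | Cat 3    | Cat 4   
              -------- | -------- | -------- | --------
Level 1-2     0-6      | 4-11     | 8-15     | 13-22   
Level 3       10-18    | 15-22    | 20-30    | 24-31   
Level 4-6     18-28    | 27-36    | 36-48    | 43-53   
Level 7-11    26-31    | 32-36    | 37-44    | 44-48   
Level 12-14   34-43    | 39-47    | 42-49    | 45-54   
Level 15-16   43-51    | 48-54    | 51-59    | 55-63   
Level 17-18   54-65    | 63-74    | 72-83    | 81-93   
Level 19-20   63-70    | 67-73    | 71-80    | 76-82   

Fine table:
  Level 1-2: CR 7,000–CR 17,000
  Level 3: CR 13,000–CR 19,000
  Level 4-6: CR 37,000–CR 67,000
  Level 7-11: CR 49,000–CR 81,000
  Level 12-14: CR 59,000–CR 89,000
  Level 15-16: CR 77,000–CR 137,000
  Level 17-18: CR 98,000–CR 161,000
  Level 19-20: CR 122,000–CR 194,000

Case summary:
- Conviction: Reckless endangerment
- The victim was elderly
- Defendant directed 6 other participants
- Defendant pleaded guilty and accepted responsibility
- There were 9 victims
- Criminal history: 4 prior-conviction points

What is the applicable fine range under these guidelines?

CR 59,000–CR 89,000

Base offense level for reckless endangerment: 10.
§1 applies (level before this adjustment is 10 ≥ 8, so +3): 10 + 3 = 13.
§3 applies: 13 − 2 = 11.
§4 applies: 11 + 1 = 12.
§5 applies: 12 + 2 = 14.
Final offense level: 14.
Level 14 falls in the 12-14 band.
Fine table: Level 12-14 → CR 59,000–CR 89,000.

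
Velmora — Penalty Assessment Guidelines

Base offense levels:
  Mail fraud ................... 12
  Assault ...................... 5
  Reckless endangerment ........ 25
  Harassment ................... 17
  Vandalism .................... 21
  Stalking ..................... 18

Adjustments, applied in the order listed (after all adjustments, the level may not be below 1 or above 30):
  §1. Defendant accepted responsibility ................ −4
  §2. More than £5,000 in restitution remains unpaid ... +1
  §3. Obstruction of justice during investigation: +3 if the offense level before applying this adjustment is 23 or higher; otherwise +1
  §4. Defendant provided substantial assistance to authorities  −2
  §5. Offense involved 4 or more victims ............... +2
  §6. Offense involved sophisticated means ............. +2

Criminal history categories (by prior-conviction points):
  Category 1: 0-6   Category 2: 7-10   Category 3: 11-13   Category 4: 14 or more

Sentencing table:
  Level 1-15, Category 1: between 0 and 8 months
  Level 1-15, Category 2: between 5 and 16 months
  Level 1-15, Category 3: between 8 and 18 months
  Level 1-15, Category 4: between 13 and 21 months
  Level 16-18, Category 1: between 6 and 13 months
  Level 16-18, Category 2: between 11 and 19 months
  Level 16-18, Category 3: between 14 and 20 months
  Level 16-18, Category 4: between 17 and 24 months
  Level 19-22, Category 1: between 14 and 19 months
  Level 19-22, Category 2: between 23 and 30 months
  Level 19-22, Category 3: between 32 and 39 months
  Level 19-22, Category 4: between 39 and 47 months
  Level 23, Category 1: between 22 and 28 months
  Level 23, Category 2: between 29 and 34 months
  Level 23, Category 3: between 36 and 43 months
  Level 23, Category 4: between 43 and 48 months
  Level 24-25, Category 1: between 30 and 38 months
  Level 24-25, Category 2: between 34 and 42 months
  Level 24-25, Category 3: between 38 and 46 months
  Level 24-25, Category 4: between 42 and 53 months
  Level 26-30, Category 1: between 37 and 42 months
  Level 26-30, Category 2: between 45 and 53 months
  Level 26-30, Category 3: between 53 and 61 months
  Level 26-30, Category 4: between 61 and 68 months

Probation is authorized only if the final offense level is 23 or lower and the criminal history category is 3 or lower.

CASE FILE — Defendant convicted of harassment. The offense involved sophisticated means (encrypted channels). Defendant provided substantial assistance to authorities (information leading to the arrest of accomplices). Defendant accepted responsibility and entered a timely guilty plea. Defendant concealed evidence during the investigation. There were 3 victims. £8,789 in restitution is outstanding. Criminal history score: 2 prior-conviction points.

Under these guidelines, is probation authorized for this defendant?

Yes

Base offense level for harassment: 17.
§1 applies: 17 − 4 = 13.
§2 applies: 13 + 1 = 14.
§3 applies (level before this adjustment is 14 < 23, so +1): 14 + 1 = 15.
§4 applies: 15 − 2 = 13.
§6 applies: 13 + 2 = 15.
Final offense level: 15.
Criminal history: 2 prior points → Category 1 (0-6).
Level 15 falls in the 1-15 band.
Grid: Level 1-15 × Category 1 = 0-8 months.
Probation check: level 15 ≤ 23 and category 1 ≤ 3 → eligible.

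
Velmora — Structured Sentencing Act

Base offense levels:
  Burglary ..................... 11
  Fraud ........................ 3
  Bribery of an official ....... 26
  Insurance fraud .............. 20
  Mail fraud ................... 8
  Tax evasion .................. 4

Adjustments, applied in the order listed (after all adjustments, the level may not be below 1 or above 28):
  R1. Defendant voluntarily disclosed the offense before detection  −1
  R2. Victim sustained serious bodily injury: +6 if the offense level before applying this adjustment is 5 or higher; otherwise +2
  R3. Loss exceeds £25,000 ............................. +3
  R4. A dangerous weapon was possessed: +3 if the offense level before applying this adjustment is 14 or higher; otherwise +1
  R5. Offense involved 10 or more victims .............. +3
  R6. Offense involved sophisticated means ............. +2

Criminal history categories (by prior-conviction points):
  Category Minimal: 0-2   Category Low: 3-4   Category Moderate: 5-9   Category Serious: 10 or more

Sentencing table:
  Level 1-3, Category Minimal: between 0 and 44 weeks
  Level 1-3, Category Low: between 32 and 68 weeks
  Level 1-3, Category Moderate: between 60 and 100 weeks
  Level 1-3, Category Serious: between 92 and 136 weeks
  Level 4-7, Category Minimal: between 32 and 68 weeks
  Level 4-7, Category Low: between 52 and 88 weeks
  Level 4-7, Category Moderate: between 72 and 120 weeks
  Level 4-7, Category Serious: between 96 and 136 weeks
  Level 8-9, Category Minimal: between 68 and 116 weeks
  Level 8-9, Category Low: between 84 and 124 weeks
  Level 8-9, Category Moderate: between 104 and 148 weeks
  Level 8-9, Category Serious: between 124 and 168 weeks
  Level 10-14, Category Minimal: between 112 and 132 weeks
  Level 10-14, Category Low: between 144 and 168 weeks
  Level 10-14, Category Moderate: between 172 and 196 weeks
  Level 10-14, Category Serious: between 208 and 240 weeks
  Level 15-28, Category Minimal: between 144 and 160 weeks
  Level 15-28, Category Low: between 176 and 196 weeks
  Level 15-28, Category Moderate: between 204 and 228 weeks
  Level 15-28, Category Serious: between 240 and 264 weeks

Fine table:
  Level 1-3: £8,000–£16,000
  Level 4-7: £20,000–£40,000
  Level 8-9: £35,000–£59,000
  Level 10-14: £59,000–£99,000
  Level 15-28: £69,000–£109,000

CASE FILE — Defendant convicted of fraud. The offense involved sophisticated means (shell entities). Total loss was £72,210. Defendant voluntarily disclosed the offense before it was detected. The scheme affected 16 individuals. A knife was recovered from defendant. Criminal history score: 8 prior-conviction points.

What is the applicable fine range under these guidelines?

£59,000–£99,000

Base offense level for fraud: 3.
R1 applies: 3 − 1 = 2.
R3 applies: 2 + 3 = 5.
R4 applies (level before this adjustment is 5 < 14, so +1): 5 + 1 = 6.
R5 applies: 6 + 3 = 9.
R6 applies: 9 + 2 = 11.
Final offense level: 11.
Level 11 falls in the 10-14 band.
Fine table: Level 10-14 → £59,000–£99,000.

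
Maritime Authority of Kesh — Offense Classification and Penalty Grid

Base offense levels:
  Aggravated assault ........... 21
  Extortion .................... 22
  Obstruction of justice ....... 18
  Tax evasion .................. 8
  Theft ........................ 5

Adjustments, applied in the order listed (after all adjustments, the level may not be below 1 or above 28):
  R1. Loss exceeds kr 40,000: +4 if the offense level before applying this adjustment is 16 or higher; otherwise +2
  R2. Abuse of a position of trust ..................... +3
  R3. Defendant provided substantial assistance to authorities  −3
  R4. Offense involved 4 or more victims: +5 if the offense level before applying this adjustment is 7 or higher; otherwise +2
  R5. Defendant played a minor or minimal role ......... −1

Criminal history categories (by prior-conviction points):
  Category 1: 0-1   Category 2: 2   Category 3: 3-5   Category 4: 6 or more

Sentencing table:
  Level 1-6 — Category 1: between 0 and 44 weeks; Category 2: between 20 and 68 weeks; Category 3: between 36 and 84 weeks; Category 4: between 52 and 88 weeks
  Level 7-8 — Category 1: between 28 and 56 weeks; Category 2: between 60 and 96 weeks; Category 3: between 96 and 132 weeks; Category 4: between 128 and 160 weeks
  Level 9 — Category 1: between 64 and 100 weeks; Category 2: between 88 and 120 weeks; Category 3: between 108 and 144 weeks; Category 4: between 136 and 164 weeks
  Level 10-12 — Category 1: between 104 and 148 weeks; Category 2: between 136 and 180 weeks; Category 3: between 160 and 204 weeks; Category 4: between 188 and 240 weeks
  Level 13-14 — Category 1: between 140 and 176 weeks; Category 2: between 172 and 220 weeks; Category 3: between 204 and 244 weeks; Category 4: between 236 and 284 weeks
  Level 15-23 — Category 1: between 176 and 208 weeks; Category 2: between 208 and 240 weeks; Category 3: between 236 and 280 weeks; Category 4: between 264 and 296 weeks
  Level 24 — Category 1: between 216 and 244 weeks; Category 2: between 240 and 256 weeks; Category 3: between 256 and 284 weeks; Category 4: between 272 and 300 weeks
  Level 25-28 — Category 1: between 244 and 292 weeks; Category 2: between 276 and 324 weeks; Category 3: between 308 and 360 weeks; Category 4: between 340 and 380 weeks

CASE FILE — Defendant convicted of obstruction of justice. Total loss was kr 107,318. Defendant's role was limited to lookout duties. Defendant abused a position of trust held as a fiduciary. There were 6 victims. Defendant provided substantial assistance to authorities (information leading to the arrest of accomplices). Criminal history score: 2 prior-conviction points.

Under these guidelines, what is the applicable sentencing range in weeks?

Base offense level for obstruction of justice: 18.
R1 applies (level before this adjustment is 18 ≥ 16, so +4): 18 + 4 = 22.
R2 applies: 22 + 3 = 25.
R3 applies: 25 − 3 = 22.
R4 applies (level before this adjustment is 22 ≥ 7, so +5): 22 + 5 = 27.
R5 applies: 27 − 1 = 26.
Final offense level: 26.
Criminal history: 2 prior points → Category 2 (2).
Level 26 falls in the 25-28 band.
Grid: Level 25-28 × Category 2 = 276-324 weeks.

276-324 weeks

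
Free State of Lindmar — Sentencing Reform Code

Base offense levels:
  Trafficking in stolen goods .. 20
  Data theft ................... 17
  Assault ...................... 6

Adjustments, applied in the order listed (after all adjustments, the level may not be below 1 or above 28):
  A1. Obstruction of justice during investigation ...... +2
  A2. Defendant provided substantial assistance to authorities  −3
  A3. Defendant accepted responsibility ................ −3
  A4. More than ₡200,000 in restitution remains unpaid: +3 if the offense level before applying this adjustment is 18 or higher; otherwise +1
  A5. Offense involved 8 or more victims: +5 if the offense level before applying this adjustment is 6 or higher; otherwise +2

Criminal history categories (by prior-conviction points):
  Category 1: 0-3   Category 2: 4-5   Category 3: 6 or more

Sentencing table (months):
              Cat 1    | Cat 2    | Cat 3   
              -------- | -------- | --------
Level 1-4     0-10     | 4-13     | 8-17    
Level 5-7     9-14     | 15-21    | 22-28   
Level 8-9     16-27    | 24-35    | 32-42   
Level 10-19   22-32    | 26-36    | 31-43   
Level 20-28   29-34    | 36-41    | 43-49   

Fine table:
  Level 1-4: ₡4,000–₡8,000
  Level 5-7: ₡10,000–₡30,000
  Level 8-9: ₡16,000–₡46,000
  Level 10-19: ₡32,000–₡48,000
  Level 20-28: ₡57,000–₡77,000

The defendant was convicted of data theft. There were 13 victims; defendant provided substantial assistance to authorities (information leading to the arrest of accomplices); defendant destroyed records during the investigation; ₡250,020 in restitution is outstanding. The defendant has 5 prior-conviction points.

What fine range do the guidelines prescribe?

Base offense level for data theft: 17.
A1 applies: 17 + 2 = 19.
A2 applies: 19 − 3 = 16.
A4 applies (level before this adjustment is 16 < 18, so +1): 16 + 1 = 17.
A5 applies (level before this adjustment is 17 ≥ 6, so +5): 17 + 5 = 22.
Final offense level: 22.
Level 22 falls in the 20-28 band.
Fine table: Level 20-28 → ₡57,000–₡77,000.

₡57,000–₡77,000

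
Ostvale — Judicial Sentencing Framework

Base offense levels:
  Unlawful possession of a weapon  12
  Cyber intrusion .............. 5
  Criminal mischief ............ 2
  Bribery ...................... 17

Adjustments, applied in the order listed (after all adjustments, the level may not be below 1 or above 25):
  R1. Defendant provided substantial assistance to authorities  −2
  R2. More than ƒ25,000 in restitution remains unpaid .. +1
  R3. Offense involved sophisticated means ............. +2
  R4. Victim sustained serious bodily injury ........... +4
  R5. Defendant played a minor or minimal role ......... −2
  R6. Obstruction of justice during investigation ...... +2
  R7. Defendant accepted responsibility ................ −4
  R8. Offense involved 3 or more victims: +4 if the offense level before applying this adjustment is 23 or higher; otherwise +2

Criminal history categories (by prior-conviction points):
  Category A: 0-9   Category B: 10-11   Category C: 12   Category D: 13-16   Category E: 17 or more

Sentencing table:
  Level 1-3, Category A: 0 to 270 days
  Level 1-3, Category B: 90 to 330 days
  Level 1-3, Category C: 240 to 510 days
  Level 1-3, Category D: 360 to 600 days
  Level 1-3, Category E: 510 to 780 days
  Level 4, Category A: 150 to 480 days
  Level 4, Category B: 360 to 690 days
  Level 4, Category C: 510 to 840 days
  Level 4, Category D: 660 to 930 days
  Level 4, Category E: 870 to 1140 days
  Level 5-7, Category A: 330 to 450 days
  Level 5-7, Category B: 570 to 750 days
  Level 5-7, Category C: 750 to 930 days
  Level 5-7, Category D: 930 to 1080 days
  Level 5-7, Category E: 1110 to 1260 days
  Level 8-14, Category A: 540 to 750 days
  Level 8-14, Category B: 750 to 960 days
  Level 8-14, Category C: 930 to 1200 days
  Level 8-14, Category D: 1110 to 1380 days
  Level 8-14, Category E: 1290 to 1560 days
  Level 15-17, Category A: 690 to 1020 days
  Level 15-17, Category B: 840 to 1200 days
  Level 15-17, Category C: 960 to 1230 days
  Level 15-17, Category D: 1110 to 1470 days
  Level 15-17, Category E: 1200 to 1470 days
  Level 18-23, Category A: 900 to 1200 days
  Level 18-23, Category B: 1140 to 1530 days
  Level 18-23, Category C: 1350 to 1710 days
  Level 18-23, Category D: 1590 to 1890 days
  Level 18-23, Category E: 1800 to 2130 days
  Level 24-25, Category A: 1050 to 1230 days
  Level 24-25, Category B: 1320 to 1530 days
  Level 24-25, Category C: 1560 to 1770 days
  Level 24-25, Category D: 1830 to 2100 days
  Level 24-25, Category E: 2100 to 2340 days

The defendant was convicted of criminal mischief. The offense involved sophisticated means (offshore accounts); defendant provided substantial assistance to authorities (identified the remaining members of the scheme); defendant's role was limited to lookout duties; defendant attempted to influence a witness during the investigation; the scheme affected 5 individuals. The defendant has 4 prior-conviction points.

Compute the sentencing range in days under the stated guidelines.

150-480 days

Base offense level for criminal mischief: 2.
R1 applies: 2 − 2 = 0.
R3 applies: 0 + 2 = 2.
R5 applies: 2 − 2 = 0.
R6 applies: 0 + 2 = 2.
R7 does not apply.
R8 applies (level before this adjustment is 2 < 23, so +2): 2 + 2 = 4.
Final offense level: 4.
Criminal history: 4 prior points → Category A (0-9).
Level 4 falls in the 4 band.
Grid: Level 4 × Category A = 150-480 days.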